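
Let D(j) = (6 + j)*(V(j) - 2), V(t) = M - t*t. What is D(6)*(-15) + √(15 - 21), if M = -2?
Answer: 7200 + I*√6 ≈ 7200.0 + 2.4495*I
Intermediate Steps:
V(t) = -2 - t² (V(t) = -2 - t*t = -2 - t²)
D(j) = (-4 - j²)*(6 + j) (D(j) = (6 + j)*((-2 - j²) - 2) = (6 + j)*(-4 - j²) = (-4 - j²)*(6 + j))
D(6)*(-15) + √(15 - 21) = (-24 - 1*6³ - 6*6² - 4*6)*(-15) + √(15 - 21) = (-24 - 1*216 - 6*36 - 24)*(-15) + √(-6) = (-24 - 216 - 216 - 24)*(-15) + I*√6 = -480*(-15) + I*√6 = 7200 + I*√6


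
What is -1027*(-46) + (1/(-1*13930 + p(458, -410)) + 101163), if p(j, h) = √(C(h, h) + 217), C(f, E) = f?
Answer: 28797262012735/194045093 - I*√193/194045093 ≈ 1.4841e+5 - 7.1594e-8*I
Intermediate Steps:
p(j, h) = √(217 + h) (p(j, h) = √(h + 217) = √(217 + h))
-1027*(-46) + (1/(-1*13930 + p(458, -410)) + 101163) = -1027*(-46) + (1/(-1*13930 + √(217 - 410)) + 101163) = 47242 + (1/(-13930 + √(-193)) + 101163) = 47242 + (1/(-13930 + I*√193) + 101163) = 47242 + (101163 + 1/(-13930 + I*√193)) = 148405 + 1/(-13930 + I*√193)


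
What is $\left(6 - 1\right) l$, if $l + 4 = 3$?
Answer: $-5$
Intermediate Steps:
$l = -1$ ($l = -4 + 3 = -1$)
$\left(6 - 1\right) l = \left(6 - 1\right) \left(-1\right) = 5 \left(-1\right) = -5$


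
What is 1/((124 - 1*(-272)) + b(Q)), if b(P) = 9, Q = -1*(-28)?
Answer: 1/405 ≈ 0.0024691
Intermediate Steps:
Q = 28
1/((124 - 1*(-272)) + b(Q)) = 1/((124 - 1*(-272)) + 9) = 1/((124 + 272) + 9) = 1/(396 + 9) = 1/405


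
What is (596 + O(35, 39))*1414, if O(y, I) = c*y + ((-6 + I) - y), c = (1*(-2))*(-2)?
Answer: 1037876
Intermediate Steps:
c = 4 (c = -2*(-2) = 4)
O(y, I) = -6 + I + 3*y (O(y, I) = 4*y + ((-6 + I) - y) = 4*y + (-6 + I - y) = -6 + I + 3*y)
(596 + O(35, 39))*1414 = (596 + (-6 + 39 + 3*35))*1414 = (596 + (-6 + 39 + 105))*1414 = (596 + 138)*1414 = 734*1414 = 1037876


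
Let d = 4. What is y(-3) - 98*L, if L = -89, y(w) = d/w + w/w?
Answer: 26165/3 ≈ 8721.7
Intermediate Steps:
y(w) = 1 + 4/w (y(w) = 4/w + w/w = 4/w + 1 = 1 + 4/w)
y(-3) - 98*L = (4 - 3)/(-3) - 98*(-89) = -⅓*1 + 8722 = -⅓ + 8722 = 26165/3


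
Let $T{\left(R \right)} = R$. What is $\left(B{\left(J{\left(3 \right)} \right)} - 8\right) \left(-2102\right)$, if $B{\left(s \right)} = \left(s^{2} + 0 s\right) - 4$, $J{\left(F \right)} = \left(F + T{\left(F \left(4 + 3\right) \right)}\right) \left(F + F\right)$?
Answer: $-43561848$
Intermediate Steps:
$J{\left(F \right)} = 16 F^{2}$ ($J{\left(F \right)} = \left(F + F \left(4 + 3\right)\right) \left(F + F\right) = \left(F + F 7\right) 2 F = \left(F + 7 F\right) 2 F = 8 F 2 F = 16 F^{2}$)
$B{\left(s \right)} = -4 + s^{2}$ ($B{\left(s \right)} = \left(s^{2} + 0\right) - 4 = s^{2} - 4 = -4 + s^{2}$)
$\left(B{\left(J{\left(3 \right)} \right)} - 8\right) \left(-2102\right) = \left(\left(-4 + \left(16 \cdot 3^{2}\right)^{2}\right) - 8\right) \left(-2102\right) = \left(\left(-4 + \left(16 \cdot 9\right)^{2}\right) - 8\right) \left(-2102\right) = \left(\left(-4 + 144^{2}\right) - 8\right) \left(-2102\right) = \left(\left(-4 + 20736\right) - 8\right) \left(-2102\right) = \left(20732 - 8\right) \left(-2102\right) = 20724 \left(-2102\right) = -43561848$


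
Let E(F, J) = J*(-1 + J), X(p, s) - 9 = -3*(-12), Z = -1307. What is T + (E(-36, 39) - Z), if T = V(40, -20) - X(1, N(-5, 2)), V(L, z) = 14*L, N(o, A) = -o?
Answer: 3304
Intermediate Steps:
X(p, s) = 45 (X(p, s) = 9 - 3*(-12) = 9 + 36 = 45)
T = 515 (T = 14*40 - 1*45 = 560 - 45 = 515)
T + (E(-36, 39) - Z) = 515 + (39*(-1 + 39) - 1*(-1307)) = 515 + (39*38 + 1307) = 515 + (1482 + 1307) = 515 + 2789 = 3304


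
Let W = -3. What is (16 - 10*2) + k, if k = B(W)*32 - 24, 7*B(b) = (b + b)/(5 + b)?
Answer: -292/7 ≈ -41.714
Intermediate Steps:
B(b) = 2*b/(7*(5 + b)) (B(b) = ((b + b)/(5 + b))/7 = ((2*b)/(5 + b))/7 = (2*b/(5 + b))/7 = 2*b/(7*(5 + b)))
k = -264/7 (k = ((2/7)*(-3)/(5 - 3))*32 - 24 = ((2/7)*(-3)/2)*32 - 24 = ((2/7)*(-3)*(½))*32 - 24 = -3/7*32 - 24 = -96/7 - 24 = -264/7 ≈ -37.714)
(16 - 10*2) + k = (16 - 10*2) - 264/7 = (16 - 20) - 264/7 = -4 - 264/7 = -292/7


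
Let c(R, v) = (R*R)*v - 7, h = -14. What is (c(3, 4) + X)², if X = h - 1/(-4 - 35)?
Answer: 343396/1521 ≈ 225.77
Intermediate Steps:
c(R, v) = -7 + v*R² (c(R, v) = R²*v - 7 = v*R² - 7 = -7 + v*R²)
X = -545/39 (X = -14 - 1/(-4 - 35) = -14 - 1/(-39) = -14 - 1*(-1/39) = -14 + 1/39 = -545/39 ≈ -13.974)
(c(3, 4) + X)² = ((-7 + 4*3²) - 545/39)² = ((-7 + 4*9) - 545/39)² = ((-7 + 36) - 545/39)² = (29 - 545/39)² = (586/39)² = 343396/1521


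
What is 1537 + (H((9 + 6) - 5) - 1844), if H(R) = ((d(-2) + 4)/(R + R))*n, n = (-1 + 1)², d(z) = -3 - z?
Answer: -307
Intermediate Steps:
n = 0 (n = 0² = 0)
H(R) = 0 (H(R) = (((-3 - 1*(-2)) + 4)/(R + R))*0 = (((-3 + 2) + 4)/((2*R)))*0 = ((-1 + 4)*(1/(2*R)))*0 = (3*(1/(2*R)))*0 = (3/(2*R))*0 = 0)
1537 + (H((9 + 6) - 5) - 1844) = 1537 + (0 - 1844) = 1537 - 1844 = -307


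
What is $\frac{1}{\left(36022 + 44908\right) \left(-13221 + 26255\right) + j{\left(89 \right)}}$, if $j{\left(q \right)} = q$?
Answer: $\frac{1}{1054841709} \approx 9.4801 \cdot 10^{-10}$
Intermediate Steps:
$\frac{1}{\left(36022 + 44908\right) \left(-13221 + 26255\right) + j{\left(89 \right)}} = \frac{1}{\left(36022 + 44908\right) \left(-13221 + 26255\right) + 89} = \frac{1}{80930 \cdot 13034 + 89} = \frac{1}{1054841620 + 89} = \frac{1}{1054841709}$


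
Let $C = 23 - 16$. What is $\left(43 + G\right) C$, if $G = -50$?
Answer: $-49$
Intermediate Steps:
$C = 7$ ($C = 23 - 16 = 7$)
$\left(43 + G\right) C = \left(43 - 50\right) 7 = \left(-7\right) 7 = -49$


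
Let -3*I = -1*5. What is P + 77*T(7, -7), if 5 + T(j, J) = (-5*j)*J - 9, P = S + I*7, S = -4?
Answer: 53384/3 ≈ 17795.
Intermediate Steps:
I = 5/3 (I = -(-1)*5/3 = -⅓*(-5) = 5/3 ≈ 1.6667)
P = 23/3 (P = -4 + (5/3)*7 = -4 + 35/3 = 23/3 ≈ 7.6667)
T(j, J) = -14 - 5*J*j (T(j, J) = -5 + ((-5*j)*J - 9) = -5 + (-5*J*j - 9) = -5 + (-9 - 5*J*j) = -14 - 5*J*j)
P + 77*T(7, -7) = 23/3 + 77*(-14 - 5*(-7)*7) = 23/3 + 77*(-14 + 245) = 23/3 + 77*231 = 23/3 + 17787 = 53384/3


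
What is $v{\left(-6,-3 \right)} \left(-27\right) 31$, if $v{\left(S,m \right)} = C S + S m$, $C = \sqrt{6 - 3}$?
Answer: $-15066 + 5022 \sqrt{3} \approx -6367.6$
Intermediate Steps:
$C = \sqrt{3} \approx 1.732$
$v{\left(S,m \right)} = S m + S \sqrt{3}$ ($v{\left(S,m \right)} = \sqrt{3} S + S m = S \sqrt{3} + S m = S m + S \sqrt{3}$)
$v{\left(-6,-3 \right)} \left(-27\right) 31 = - 6 \left(-3 + \sqrt{3}\right) \left(-27\right) 31 = \left(18 - 6 \sqrt{3}\right) \left(-27\right) 31 = \left(-486 + 162 \sqrt{3}\right) 31 = -15066 + 5022 \sqrt{3}$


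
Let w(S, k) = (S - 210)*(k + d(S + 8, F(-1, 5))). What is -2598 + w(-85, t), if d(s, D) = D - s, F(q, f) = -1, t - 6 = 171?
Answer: -77233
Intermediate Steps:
t = 177 (t = 6 + 171 = 177)
w(S, k) = (-210 + S)*(-9 + k - S) (w(S, k) = (S - 210)*(k + (-1 - (S + 8))) = (-210 + S)*(k + (-1 - (8 + S))) = (-210 + S)*(k + (-1 + (-8 - S))) = (-210 + S)*(k + (-9 - S)) = (-210 + S)*(-9 + k - S))
-2598 + w(-85, t) = -2598 + (1890 - 1*(-85)² - 210*177 + 201*(-85) - 85*177) = -2598 + (1890 - 1*7225 - 37170 - 17085 - 15045) = -2598 + (1890 - 7225 - 37170 - 17085 - 15045) = -2598 - 74635 = -77233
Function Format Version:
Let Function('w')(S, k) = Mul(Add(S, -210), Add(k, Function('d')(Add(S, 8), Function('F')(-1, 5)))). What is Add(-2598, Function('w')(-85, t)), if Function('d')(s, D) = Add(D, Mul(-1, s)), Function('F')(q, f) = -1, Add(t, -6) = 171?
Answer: -77233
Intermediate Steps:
t = 177 (t = Add(6, 171) = 177)
Function('w')(S, k) = Mul(Add(-210, S), Add(-9, k, Mul(-1, S))) (Function('w')(S, k) = Mul(Add(S, -210), Add(k, Add(-1, Mul(-1, Add(S, 8))))) = Mul(Add(-210, S), Add(k, Add(-1, Mul(-1, Add(8, S))))) = Mul(Add(-210, S), Add(k, Add(-1, Add(-8, Mul(-1, S))))) = Mul(Add(-210, S), Add(k, Add(-9, Mul(-1, S)))) = Mul(Add(-210, S), Add(-9, k, Mul(-1, S))))
Add(-2598, Function('w')(-85, t)) = Add(-2598, Add(1890, Mul(-1, Pow(-85, 2)), Mul(-210, 177), Mul(201, -85), Mul(-85, 177))) = Add(-2598, Add(1890, Mul(-1, 7225), -37170, -17085, -15045)) = Add(-2598, Add(1890, -7225, -37170, -17085, -15045)) = Add(-2598, -74635) = -77233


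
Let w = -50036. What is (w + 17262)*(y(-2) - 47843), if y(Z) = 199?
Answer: 1561484456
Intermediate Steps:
(w + 17262)*(y(-2) - 47843) = (-50036 + 17262)*(199 - 47843) = -32774*(-47644) = 1561484456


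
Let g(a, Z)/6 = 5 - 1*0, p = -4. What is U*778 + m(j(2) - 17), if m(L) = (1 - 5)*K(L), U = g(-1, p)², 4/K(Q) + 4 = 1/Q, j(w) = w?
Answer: 42712440/61 ≈ 7.0020e+5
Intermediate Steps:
g(a, Z) = 30 (g(a, Z) = 6*(5 - 1*0) = 6*(5 + 0) = 6*5 = 30)
K(Q) = 4/(-4 + 1/Q)
U = 900 (U = 30² = 900)
m(L) = 16*L/(-1 + 4*L) (m(L) = (1 - 5)*(-4*L/(-1 + 4*L)) = -(-16)*L/(-1 + 4*L) = 16*L/(-1 + 4*L))
U*778 + m(j(2) - 17) = 900*778 + 16*(2 - 17)/(-1 + 4*(2 - 17)) = 700200 + 16*(-15)/(-1 + 4*(-15)) = 700200 + 16*(-15)/(-1 - 60) = 700200 + 16*(-15)/(-61) = 700200 + 16*(-15)*(-1/61) = 700200 + 240/61 = 42712440/61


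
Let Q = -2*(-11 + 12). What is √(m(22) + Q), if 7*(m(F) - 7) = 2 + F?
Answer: √413/7 ≈ 2.9032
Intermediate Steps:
m(F) = 51/7 + F/7 (m(F) = 7 + (2 + F)/7 = 7 + (2/7 + F/7) = 51/7 + F/7)
Q = -2 (Q = -2*1 = -2)
√(m(22) + Q) = √((51/7 + (⅐)*22) - 2) = √((51/7 + 22/7) - 2) = √(73/7 - 2) = √(59/7) = √413/7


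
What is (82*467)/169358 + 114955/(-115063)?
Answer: -7531163184/9743419777 ≈ -0.77295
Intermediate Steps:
(82*467)/169358 + 114955/(-115063) = 38294*(1/169358) + 114955*(-1/115063) = 19147/84679 - 114955/115063 = -7531163184/9743419777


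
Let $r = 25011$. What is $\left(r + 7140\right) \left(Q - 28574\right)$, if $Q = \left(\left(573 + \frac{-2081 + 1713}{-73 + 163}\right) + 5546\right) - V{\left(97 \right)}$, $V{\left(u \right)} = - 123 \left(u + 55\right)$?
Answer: $- \frac{1814806063}{15} \approx -1.2099 \cdot 10^{8}$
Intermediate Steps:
$V{\left(u \right)} = -6765 - 123 u$ ($V{\left(u \right)} = - 123 \left(55 + u\right) = -6765 - 123 u$)
$Q = \frac{1116491}{45}$ ($Q = \left(\left(573 + \frac{-2081 + 1713}{-73 + 163}\right) + 5546\right) - \left(-6765 - 11931\right) = \left(\left(573 - \frac{368}{90}\right) + 5546\right) - \left(-6765 - 11931\right) = \left(\left(573 - \frac{184}{45}\right) + 5546\right) - -18696 = \left(\left(573 - \frac{184}{45}\right) + 5546\right) + 18696 = \left(\frac{25601}{45} + 5546\right) + 18696 = \frac{275171}{45} + 18696 = \frac{1116491}{45} \approx 24811.0$)
$\left(r + 7140\right) \left(Q - 28574\right) = \left(25011 + 7140\right) \left(\frac{1116491}{45} - 28574\right) = 32151 \left(- \frac{169339}{45}\right) = - \frac{1814806063}{15}$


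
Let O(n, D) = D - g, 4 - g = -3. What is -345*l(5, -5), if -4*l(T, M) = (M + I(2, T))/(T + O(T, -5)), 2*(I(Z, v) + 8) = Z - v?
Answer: 10005/56 ≈ 178.66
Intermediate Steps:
g = 7 (g = 4 - 1*(-3) = 4 + 3 = 7)
I(Z, v) = -8 + Z/2 - v/2 (I(Z, v) = -8 + (Z - v)/2 = -8 + (Z/2 - v/2) = -8 + Z/2 - v/2)
O(n, D) = -7 + D (O(n, D) = D - 1*7 = D - 7 = -7 + D)
l(T, M) = -(-7 + M - T/2)/(4*(-12 + T)) (l(T, M) = -(M + (-8 + (1/2)*2 - T/2))/(4*(T + (-7 - 5))) = -(M + (-8 + 1 - T/2))/(4*(T - 12)) = -(M + (-7 - T/2))/(4*(-12 + T)) = -(-7 + M - T/2)/(4*(-12 + T)))
-345*l(5, -5) = -345*(14 + 5 - 2*(-5))/(8*(-12 + 5)) = -345*(14 + 5 + 10)/(8*(-7)) = -345*(-1)*29/(8*7) = -345*(-29/56) = 10005/56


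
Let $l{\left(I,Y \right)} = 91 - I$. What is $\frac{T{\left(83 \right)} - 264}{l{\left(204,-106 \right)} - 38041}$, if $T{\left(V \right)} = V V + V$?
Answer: $- \frac{1118}{6359} \approx -0.17581$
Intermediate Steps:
$T{\left(V \right)} = V + V^{2}$ ($T{\left(V \right)} = V^{2} + V = V + V^{2}$)
$\frac{T{\left(83 \right)} - 264}{l{\left(204,-106 \right)} - 38041} = \frac{83 \left(1 + 83\right) - 264}{\left(91 - 204\right) - 38041} = \frac{83 \cdot 84 - 264}{\left(91 - 204\right) - 38041} = \frac{6972 - 264}{-113 - 38041} = \frac{6708}{-38154} = 6708 \left(- \frac{1}{38154}\right) = - \frac{1118}{6359}$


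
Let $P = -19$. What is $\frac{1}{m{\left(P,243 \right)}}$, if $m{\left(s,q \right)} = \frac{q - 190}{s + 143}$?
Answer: $\frac{124}{53} \approx 2.3396$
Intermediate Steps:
$m{\left(s,q \right)} = \frac{-190 + q}{143 + s}$
$\frac{1}{m{\left(P,243 \right)}} = \frac{1}{\frac{1}{143 - 19} \left(-190 + 243\right)} = \frac{1}{\frac{1}{124} \cdot 53} = \frac{1}{\frac{53}{124}} = \frac{124}{53}$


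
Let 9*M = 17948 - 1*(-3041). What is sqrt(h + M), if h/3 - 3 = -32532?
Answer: I*sqrt(857294)/3 ≈ 308.63*I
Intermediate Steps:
h = -97587 (h = 9 + 3*(-32532) = 9 - 97596 = -97587)
M = 20989/9 (M = (17948 - 1*(-3041))/9 = (17948 + 3041)/9 = (1/9)*20989 = 20989/9 ≈ 2332.1)
sqrt(h + M) = sqrt(-97587 + 20989/9) = sqrt(-857294/9) = I*sqrt(857294)/3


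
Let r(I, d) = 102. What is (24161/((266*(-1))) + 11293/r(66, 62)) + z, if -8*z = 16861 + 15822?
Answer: -220609757/54264 ≈ -4065.5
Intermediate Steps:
z = -32683/8 (z = -(16861 + 15822)/8 = -⅛*32683 = -32683/8 ≈ -4085.4)
(24161/((266*(-1))) + 11293/r(66, 62)) + z = (24161/((266*(-1))) + 11293/102) - 32683/8 = (24161/(-266) + 11293*(1/102)) - 32683/8 = (24161*(-1/266) + 11293/102) - 32683/8 = (-24161/266 + 11293/102) - 32683/8 = 134879/6783 - 32683/8 = -220609757/54264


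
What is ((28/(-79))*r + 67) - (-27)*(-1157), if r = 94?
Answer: -2465220/79 ≈ -31205.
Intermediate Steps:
((28/(-79))*r + 67) - (-27)*(-1157) = ((28/(-79))*94 + 67) - (-27)*(-1157) = ((28*(-1/79))*94 + 67) - 1*31239 = (-28/79*94 + 67) - 31239 = (-2632/79 + 67) - 31239 = 2661/79 - 31239 = -2465220/79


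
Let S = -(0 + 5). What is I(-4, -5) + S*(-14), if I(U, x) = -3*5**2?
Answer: -5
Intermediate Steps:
I(U, x) = -75 (I(U, x) = -3*25 = -75)
S = -5 (S = -1*5 = -5)
I(-4, -5) + S*(-14) = -75 - 5*(-14) = -75 + 70 = -5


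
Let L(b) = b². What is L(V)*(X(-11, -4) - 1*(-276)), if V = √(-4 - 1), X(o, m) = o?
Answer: -1325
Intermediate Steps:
V = I*√5 (V = √(-5) = I*√5 ≈ 2.2361*I)
L(V)*(X(-11, -4) - 1*(-276)) = (I*√5)²*(-11 - 1*(-276)) = -5*(-11 + 276) = -5*265 = -1325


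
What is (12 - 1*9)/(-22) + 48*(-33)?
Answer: -34851/22 ≈ -1584.1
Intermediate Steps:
(12 - 1*9)/(-22) + 48*(-33) = (12 - 9)*(-1/22) - 1584 = 3*(-1/22) - 1584 = -3/22 - 1584 = -34851/22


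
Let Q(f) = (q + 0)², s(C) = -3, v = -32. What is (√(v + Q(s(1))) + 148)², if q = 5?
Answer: (148 + I*√7)² ≈ 21897.0 + 783.14*I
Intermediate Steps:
Q(f) = 25 (Q(f) = (5 + 0)² = 5² = 25)
(√(v + Q(s(1))) + 148)² = (√(-32 + 25) + 148)² = (√(-7) + 148)² = (I*√7 + 148)² = (148 + I*√7)²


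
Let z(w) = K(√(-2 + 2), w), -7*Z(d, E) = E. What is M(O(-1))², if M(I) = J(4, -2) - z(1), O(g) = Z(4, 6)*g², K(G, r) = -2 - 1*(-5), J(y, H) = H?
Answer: 25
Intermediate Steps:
Z(d, E) = -E/7
K(G, r) = 3 (K(G, r) = -2 + 5 = 3)
O(g) = -6*g²/7 (O(g) = (-⅐*6)*g² = -6*g²/7)
z(w) = 3
M(I) = -5 (M(I) = -2 - 1*3 = -2 - 3 = -5)
M(O(-1))² = (-5)² = 25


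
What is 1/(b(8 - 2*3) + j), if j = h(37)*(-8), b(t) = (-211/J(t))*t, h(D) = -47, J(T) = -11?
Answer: 11/4558 ≈ 0.0024133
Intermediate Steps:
b(t) = 211*t/11 (b(t) = (-211/(-11))*t = (-211*(-1/11))*t = 211*t/11)
j = 376 (j = -47*(-8) = 376)
1/(b(8 - 2*3) + j) = 1/(211*(8 - 2*3)/11 + 376) = 1/(211*(8 - 6)/11 + 376) = 1/((211/11)*2 + 376) = 1/(422/11 + 376) = 1/(4558/11) = 11/4558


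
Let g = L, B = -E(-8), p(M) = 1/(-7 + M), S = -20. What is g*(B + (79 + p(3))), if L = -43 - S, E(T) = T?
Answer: -7981/4 ≈ -1995.3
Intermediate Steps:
B = 8 (B = -1*(-8) = 8)
L = -23 (L = -43 - 1*(-20) = -43 + 20 = -23)
g = -23
g*(B + (79 + p(3))) = -23*(8 + (79 + 1/(-7 + 3))) = -23*(8 + (79 + 1/(-4))) = -23*(8 + (79 - ¼)) = -23*(8 + 315/4) = -23*347/4 = -7981/4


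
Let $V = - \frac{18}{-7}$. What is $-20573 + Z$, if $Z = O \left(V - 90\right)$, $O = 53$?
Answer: $- \frac{176447}{7} \approx -25207.0$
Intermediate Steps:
$V = \frac{18}{7}$ ($V = \left(-18\right) \left(- \frac{1}{7}\right) = \frac{18}{7} \approx 2.5714$)
$Z = - \frac{32436}{7}$ ($Z = 53 \left(\frac{18}{7} - 90\right) = 53 \left(- \frac{612}{7}\right) = - \frac{32436}{7} \approx -4633.7$)
$-20573 + Z = -20573 - \frac{32436}{7} = - \frac{176447}{7}$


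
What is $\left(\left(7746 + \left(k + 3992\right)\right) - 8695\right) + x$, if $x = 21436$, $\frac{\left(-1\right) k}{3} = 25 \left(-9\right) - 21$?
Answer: $25217$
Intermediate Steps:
$k = 738$ ($k = - 3 \left(25 \left(-9\right) - 21\right) = - 3 \left(-225 - 21\right) = \left(-3\right) \left(-246\right) = 738$)
$\left(\left(7746 + \left(k + 3992\right)\right) - 8695\right) + x = \left(\left(7746 + \left(738 + 3992\right)\right) - 8695\right) + 21436 = \left(\left(7746 + 4730\right) - 8695\right) + 21436 = \left(12476 - 8695\right) + 21436 = 3781 + 21436 = 25217$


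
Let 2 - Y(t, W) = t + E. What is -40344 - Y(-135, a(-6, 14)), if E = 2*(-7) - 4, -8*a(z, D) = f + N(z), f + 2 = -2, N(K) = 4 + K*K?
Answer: -40499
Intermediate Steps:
N(K) = 4 + K²
f = -4 (f = -2 - 2 = -4)
a(z, D) = -z²/8 (a(z, D) = -(-4 + (4 + z²))/8 = -z²/8)
E = -18 (E = -14 - 4 = -18)
Y(t, W) = 20 - t (Y(t, W) = 2 - (t - 18) = 2 - (-18 + t) = 2 + (18 - t) = 20 - t)
-40344 - Y(-135, a(-6, 14)) = -40344 - (20 - 1*(-135)) = -40344 - (20 + 135) = -40344 - 1*155 = -40344 - 155 = -40499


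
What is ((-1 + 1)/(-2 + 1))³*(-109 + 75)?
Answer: 0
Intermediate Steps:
((-1 + 1)/(-2 + 1))³*(-109 + 75) = (0/(-1))³*(-34) = (0*(-1))³*(-34) = 0³*(-34) = 0*(-34) = 0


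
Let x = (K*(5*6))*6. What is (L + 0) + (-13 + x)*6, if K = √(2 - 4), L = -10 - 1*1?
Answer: -89 + 1080*I*√2 ≈ -89.0 + 1527.4*I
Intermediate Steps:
L = -11 (L = -10 - 1 = -11)
K = I*√2 (K = √(-2) = I*√2 ≈ 1.4142*I)
x = 180*I*√2 (x = ((I*√2)*(5*6))*6 = ((I*√2)*30)*6 = (30*I*√2)*6 = 180*I*√2 ≈ 254.56*I)
(L + 0) + (-13 + x)*6 = (-11 + 0) + (-13 + 180*I*√2)*6 = -11 + (-78 + 1080*I*√2) = -89 + 1080*I*√2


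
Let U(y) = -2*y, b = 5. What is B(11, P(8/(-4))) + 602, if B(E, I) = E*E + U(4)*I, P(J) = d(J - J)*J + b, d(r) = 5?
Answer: 763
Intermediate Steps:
P(J) = 5 + 5*J (P(J) = 5*J + 5 = 5 + 5*J)
B(E, I) = E**2 - 8*I (B(E, I) = E*E + (-2*4)*I = E**2 - 8*I)
B(11, P(8/(-4))) + 602 = (11**2 - 8*(5 + 5*(8/(-4)))) + 602 = (121 - 8*(5 + 5*(8*(-1/4)))) + 602 = (121 - 8*(5 + 5*(-2))) + 602 = (121 - 8*(5 - 10)) + 602 = (121 - 8*(-5)) + 602 = (121 + 40) + 602 = 161 + 602 = 763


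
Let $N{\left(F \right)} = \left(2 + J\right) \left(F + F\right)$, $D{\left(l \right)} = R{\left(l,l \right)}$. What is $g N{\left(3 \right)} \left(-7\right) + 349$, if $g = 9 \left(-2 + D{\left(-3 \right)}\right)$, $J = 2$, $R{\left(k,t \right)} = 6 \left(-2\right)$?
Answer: $21517$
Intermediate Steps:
$R{\left(k,t \right)} = -12$
$D{\left(l \right)} = -12$
$N{\left(F \right)} = 8 F$ ($N{\left(F \right)} = \left(2 + 2\right) \left(F + F\right) = 4 \cdot 2 F = 8 F$)
$g = -126$ ($g = 9 \left(-2 - 12\right) = 9 \left(-14\right) = -126$)
$g N{\left(3 \right)} \left(-7\right) + 349 = - 126 \cdot 8 \cdot 3 \left(-7\right) + 349 = - 126 \cdot 24 \left(-7\right) + 349 = \left(-126\right) \left(-168\right) + 349 = 21168 + 349 = 21517$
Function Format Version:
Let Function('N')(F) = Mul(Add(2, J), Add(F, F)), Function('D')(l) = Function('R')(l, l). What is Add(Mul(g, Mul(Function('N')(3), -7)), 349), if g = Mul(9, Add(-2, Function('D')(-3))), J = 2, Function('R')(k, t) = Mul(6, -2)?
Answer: 21517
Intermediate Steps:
Function('R')(k, t) = -12
Function('D')(l) = -12
Function('N')(F) = Mul(8, F) (Function('N')(F) = Mul(Add(2, 2), Add(F, F)) = Mul(4, Mul(2, F)) = Mul(8, F))
g = -126 (g = Mul(9, Add(-2, -12)) = Mul(9, -14) = -126)
Add(Mul(g, Mul(Function('N')(3), -7)), 349) = Add(Mul(-126, Mul(Mul(8, 3), -7)), 349) = Add(Mul(-126, Mul(24, -7)), 349) = Add(Mul(-126, -168), 349) = Add(21168, 349) = 21517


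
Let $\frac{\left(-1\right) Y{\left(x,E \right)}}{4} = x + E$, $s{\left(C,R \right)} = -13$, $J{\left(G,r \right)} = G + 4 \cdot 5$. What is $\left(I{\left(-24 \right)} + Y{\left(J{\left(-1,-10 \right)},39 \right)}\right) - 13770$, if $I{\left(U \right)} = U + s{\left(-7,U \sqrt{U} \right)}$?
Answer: $-14039$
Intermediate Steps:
$J{\left(G,r \right)} = 20 + G$ ($J{\left(G,r \right)} = G + 20 = 20 + G$)
$Y{\left(x,E \right)} = - 4 E - 4 x$ ($Y{\left(x,E \right)} = - 4 \left(x + E\right) = - 4 \left(E + x\right) = - 4 E - 4 x$)
$I{\left(U \right)} = -13 + U$ ($I{\left(U \right)} = U - 13 = -13 + U$)
$\left(I{\left(-24 \right)} + Y{\left(J{\left(-1,-10 \right)},39 \right)}\right) - 13770 = \left(\left(-13 - 24\right) - \left(156 + 4 \left(20 - 1\right)\right)\right) - 13770 = \left(-37 - 232\right) - 13770 = -269 - 13770 = -14039$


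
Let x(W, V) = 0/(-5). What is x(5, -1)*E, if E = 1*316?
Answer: 0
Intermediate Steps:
E = 316
x(W, V) = 0 (x(W, V) = 0*(-⅕) = 0)
x(5, -1)*E = 0*316 = 0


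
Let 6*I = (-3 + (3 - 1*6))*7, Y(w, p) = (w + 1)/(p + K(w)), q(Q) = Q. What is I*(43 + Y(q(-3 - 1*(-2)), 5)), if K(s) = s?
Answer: -301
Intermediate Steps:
Y(w, p) = (1 + w)/(p + w) (Y(w, p) = (w + 1)/(p + w) = (1 + w)/(p + w))
I = -7 (I = ((-3 + (3 - 1*6))*7)/6 = ((-3 + (3 - 6))*7)/6 = ((-3 - 3)*7)/6 = (-6*7)/6 = (⅙)*(-42) = -7)
I*(43 + Y(q(-3 - 1*(-2)), 5)) = -7*(43 + (1 + (-3 - 1*(-2)))/(5 + (-3 - 1*(-2)))) = -7*(43 + (1 + (-3 + 2))/(5 + (-3 + 2))) = -7*(43 + (1 - 1)/(5 - 1)) = -7*(43 + 0/4) = -7*(43 + (¼)*0) = -7*(43 + 0) = -7*43 = -301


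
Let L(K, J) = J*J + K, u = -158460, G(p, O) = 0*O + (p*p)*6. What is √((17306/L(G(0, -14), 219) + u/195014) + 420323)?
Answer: √191664864966688766531/21354033 ≈ 648.32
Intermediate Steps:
G(p, O) = 6*p² (G(p, O) = 0 + p²*6 = 0 + 6*p² = 6*p²)
L(K, J) = K + J² (L(K, J) = J² + K = K + J²)
√((17306/L(G(0, -14), 219) + u/195014) + 420323) = √((17306/(6*0² + 219²) - 158460/195014) + 420323) = √((17306/(6*0 + 47961) - 158460*1/195014) + 420323) = √((17306/(0 + 47961) - 79230/97507) + 420323) = √((17306/47961 - 79230/97507) + 420323) = √(-2112493888/4676533227 + 420323) = √(1965652363078433/4676533227) = √191664864966688766531/21354033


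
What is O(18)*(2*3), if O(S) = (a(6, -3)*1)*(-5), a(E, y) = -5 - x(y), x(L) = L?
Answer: 60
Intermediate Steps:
a(E, y) = -5 - y
O(S) = 10 (O(S) = ((-5 - 1*(-3))*1)*(-5) = ((-5 + 3)*1)*(-5) = -2*1*(-5) = -2*(-5) = 10)
O(18)*(2*3) = 10*(2*3) = 10*6 = 60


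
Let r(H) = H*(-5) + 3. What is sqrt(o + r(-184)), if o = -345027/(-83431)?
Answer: 4*sqrt(403346335190)/83431 ≈ 30.449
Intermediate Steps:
o = 345027/83431 (o = -345027*(-1/83431) = 345027/83431 ≈ 4.1355)
r(H) = 3 - 5*H (r(H) = -5*H + 3 = 3 - 5*H)
sqrt(o + r(-184)) = sqrt(345027/83431 + (3 - 5*(-184))) = sqrt(345027/83431 + (3 + 920)) = sqrt(345027/83431 + 923) = sqrt(77351840/83431) = 4*sqrt(403346335190)/83431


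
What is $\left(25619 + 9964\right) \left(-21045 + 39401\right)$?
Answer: $653161548$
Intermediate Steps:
$\left(25619 + 9964\right) \left(-21045 + 39401\right) = 35583 \cdot 18356 = 653161548$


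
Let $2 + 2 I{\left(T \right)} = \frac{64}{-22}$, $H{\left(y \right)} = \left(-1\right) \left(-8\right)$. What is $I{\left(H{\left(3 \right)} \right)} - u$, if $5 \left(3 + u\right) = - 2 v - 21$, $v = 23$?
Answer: $\frac{767}{55} \approx 13.945$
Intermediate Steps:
$H{\left(y \right)} = 8$
$I{\left(T \right)} = - \frac{27}{11}$ ($I{\left(T \right)} = -1 + \frac{64 \frac{1}{-22}}{2} = -1 + \frac{64 \left(- \frac{1}{22}\right)}{2} = -1 + \frac{1}{2} \left(- \frac{32}{11}\right) = -1 - \frac{16}{11} = - \frac{27}{11}$)
$u = - \frac{82}{5}$ ($u = -3 + \frac{\left(-2\right) 23 - 21}{5} = -3 + \frac{-46 - 21}{5} = -3 + \frac{1}{5} \left(-67\right) = -3 - \frac{67}{5} = - \frac{82}{5} \approx -16.4$)
$I{\left(H{\left(3 \right)} \right)} - u = - \frac{27}{11} - - \frac{82}{5} = - \frac{27}{11} + \frac{82}{5} = \frac{767}{55}$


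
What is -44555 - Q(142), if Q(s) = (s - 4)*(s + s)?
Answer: -83747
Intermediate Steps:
Q(s) = 2*s*(-4 + s) (Q(s) = (-4 + s)*(2*s) = 2*s*(-4 + s))
-44555 - Q(142) = -44555 - 2*142*(-4 + 142) = -44555 - 2*142*138 = -44555 - 1*39192 = -44555 - 39192 = -83747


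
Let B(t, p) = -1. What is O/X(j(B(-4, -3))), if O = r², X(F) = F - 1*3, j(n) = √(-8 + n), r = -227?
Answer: -51529/6 - 51529*I/6 ≈ -8588.2 - 8588.2*I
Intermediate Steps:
X(F) = -3 + F (X(F) = F - 3 = -3 + F)
O = 51529 (O = (-227)² = 51529)
O/X(j(B(-4, -3))) = 51529/(-3 + √(-8 - 1)) = 51529/(-3 + √(-9)) = 51529/(-3 + 3*I) = 51529*((-3 - 3*I)/18) = 51529*(-3 - 3*I)/18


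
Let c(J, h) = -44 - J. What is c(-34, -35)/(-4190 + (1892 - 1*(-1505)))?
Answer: 10/793 ≈ 0.012610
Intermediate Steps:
c(-34, -35)/(-4190 + (1892 - 1*(-1505))) = (-44 - 1*(-34))/(-4190 + (1892 - 1*(-1505))) = (-44 + 34)/(-4190 + (1892 + 1505)) = -10/(-4190 + 3397) = -10/(-793) = -10*(-1/793) = 10/793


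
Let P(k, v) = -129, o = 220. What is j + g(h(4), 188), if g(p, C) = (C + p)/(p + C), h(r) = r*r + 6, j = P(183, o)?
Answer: -128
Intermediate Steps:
j = -129
h(r) = 6 + r² (h(r) = r² + 6 = 6 + r²)
g(p, C) = 1 (g(p, C) = (C + p)/(C + p) = 1)
j + g(h(4), 188) = -129 + 1 = -128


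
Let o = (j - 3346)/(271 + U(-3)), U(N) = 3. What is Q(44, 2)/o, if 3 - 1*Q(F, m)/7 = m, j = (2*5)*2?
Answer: -959/1663 ≈ -0.57667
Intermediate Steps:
j = 20 (j = 10*2 = 20)
Q(F, m) = 21 - 7*m
o = -1663/137 (o = (20 - 3346)/(271 + 3) = -3326/274 = -3326*1/274 = -1663/137 ≈ -12.139)
Q(44, 2)/o = (21 - 7*2)/(-1663/137) = (21 - 14)*(-137/1663) = 7*(-137/1663) = -959/1663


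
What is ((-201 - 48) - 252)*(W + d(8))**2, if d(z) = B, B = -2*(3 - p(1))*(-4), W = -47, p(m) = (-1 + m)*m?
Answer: -265029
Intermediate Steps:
p(m) = m*(-1 + m)
B = 24 (B = -2*(3 - (-1 + 1))*(-4) = -2*(3 - 0)*(-4) = -2*(3 - 1*0)*(-4) = -2*(3 + 0)*(-4) = -2*3*(-4) = -6*(-4) = 24)
d(z) = 24
((-201 - 48) - 252)*(W + d(8))**2 = ((-201 - 48) - 252)*(-47 + 24)**2 = (-249 - 252)*(-23)**2 = -501*529 = -265029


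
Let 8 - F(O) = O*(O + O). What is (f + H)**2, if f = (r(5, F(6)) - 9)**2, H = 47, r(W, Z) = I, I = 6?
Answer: 3136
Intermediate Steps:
F(O) = 8 - 2*O**2 (F(O) = 8 - O*(O + O) = 8 - O*2*O = 8 - 2*O**2)
r(W, Z) = 6
f = 9 (f = (6 - 9)**2 = (-3)**2 = 9)
(f + H)**2 = (9 + 47)**2 = 56**2 = 3136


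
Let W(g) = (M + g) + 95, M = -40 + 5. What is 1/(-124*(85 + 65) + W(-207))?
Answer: -1/18747 ≈ -5.3342e-5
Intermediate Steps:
M = -35
W(g) = 60 + g (W(g) = (-35 + g) + 95 = 60 + g)
1/(-124*(85 + 65) + W(-207)) = 1/(-124*(85 + 65) + (60 - 207)) = 1/(-124*150 - 147) = 1/(-18600 - 147) = 1/(-18747) = -1/18747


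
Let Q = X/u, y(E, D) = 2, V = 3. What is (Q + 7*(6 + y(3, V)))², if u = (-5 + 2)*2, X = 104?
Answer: 13456/9 ≈ 1495.1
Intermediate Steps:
u = -6 (u = -3*2 = -6)
Q = -52/3 (Q = 104/(-6) = 104*(-⅙) = -52/3 ≈ -17.333)
(Q + 7*(6 + y(3, V)))² = (-52/3 + 7*(6 + 2))² = (-52/3 + 7*8)² = (-52/3 + 56)² = (116/3)² = 13456/9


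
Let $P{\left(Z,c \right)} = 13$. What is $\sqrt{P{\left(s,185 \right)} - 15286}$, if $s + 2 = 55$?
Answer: $3 i \sqrt{1697} \approx 123.58 i$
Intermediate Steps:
$s = 53$ ($s = -2 + 55 = 53$)
$\sqrt{P{\left(s,185 \right)} - 15286} = \sqrt{13 - 15286} = \sqrt{-15273} = 3 i \sqrt{1697}$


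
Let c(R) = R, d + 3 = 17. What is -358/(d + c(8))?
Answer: -179/11 ≈ -16.273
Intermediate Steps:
d = 14 (d = -3 + 17 = 14)
-358/(d + c(8)) = -358/(14 + 8) = -358/22 = -358*1/22 = -179/11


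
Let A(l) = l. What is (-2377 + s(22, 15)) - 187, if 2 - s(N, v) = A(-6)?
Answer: -2556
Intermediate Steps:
s(N, v) = 8 (s(N, v) = 2 - 1*(-6) = 2 + 6 = 8)
(-2377 + s(22, 15)) - 187 = (-2377 + 8) - 187 = -2369 - 187 = -2556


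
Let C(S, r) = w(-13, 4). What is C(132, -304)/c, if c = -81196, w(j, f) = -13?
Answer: 13/81196 ≈ 0.00016011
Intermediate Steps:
C(S, r) = -13
C(132, -304)/c = -13/(-81196) = -13*(-1/81196) = 13/81196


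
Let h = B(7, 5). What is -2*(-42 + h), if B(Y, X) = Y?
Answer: 70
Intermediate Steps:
h = 7
-2*(-42 + h) = -2*(-42 + 7) = -2*(-35) = 70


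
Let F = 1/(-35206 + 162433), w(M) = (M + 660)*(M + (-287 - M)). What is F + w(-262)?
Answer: -14532631301/127227 ≈ -1.1423e+5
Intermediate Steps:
w(M) = -189420 - 287*M (w(M) = (660 + M)*(-287) = -189420 - 287*M)
F = 1/127227 ≈ 7.8600e-6
F + w(-262) = 1/127227 + (-189420 - 287*(-262)) = 1/127227 + (-189420 + 75194) = 1/127227 - 114226 = -14532631301/127227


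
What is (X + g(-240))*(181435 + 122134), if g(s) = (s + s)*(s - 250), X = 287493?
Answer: 158673391317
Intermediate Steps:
g(s) = 2*s*(-250 + s) (g(s) = (2*s)*(-250 + s) = 2*s*(-250 + s))
(X + g(-240))*(181435 + 122134) = (287493 + 2*(-240)*(-250 - 240))*(181435 + 122134) = (287493 + 2*(-240)*(-490))*303569 = (287493 + 235200)*303569 = 522693*303569 = 158673391317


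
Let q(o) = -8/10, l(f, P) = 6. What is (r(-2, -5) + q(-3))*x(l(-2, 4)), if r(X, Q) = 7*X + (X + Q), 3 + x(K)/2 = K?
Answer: -654/5 ≈ -130.80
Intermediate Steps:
x(K) = -6 + 2*K
q(o) = -⅘ (q(o) = -8*⅒ = -⅘)
r(X, Q) = Q + 8*X (r(X, Q) = 7*X + (Q + X) = Q + 8*X)
(r(-2, -5) + q(-3))*x(l(-2, 4)) = ((-5 + 8*(-2)) - ⅘)*(-6 + 2*6) = ((-5 - 16) - ⅘)*(-6 + 12) = (-21 - ⅘)*6 = -109/5*6 = -654/5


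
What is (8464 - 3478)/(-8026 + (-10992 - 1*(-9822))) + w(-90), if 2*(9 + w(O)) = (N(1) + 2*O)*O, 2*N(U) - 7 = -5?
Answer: 36993015/4598 ≈ 8045.5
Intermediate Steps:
N(U) = 1 (N(U) = 7/2 + (½)*(-5) = 7/2 - 5/2 = 1)
w(O) = -9 + O*(1 + 2*O)/2 (w(O) = -9 + ((1 + 2*O)*O)/2 = -9 + (O*(1 + 2*O))/2 = -9 + O*(1 + 2*O)/2)
(8464 - 3478)/(-8026 + (-10992 - 1*(-9822))) + w(-90) = (8464 - 3478)/(-8026 + (-10992 - 1*(-9822))) + (-9 + (-90)² + (½)*(-90)) = 4986/(-8026 + (-10992 + 9822)) + (-9 + 8100 - 45) = 4986/(-8026 - 1170) + 8046 = 4986/(-9196) + 8046 = 4986*(-1/9196) + 8046 = -2493/4598 + 8046 = 36993015/4598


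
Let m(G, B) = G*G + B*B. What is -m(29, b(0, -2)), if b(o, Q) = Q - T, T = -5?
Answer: -850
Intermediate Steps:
b(o, Q) = 5 + Q (b(o, Q) = Q - 1*(-5) = Q + 5 = 5 + Q)
m(G, B) = B² + G² (m(G, B) = G² + B² = B² + G²)
-m(29, b(0, -2)) = -((5 - 2)² + 29²) = -(3² + 841) = -(9 + 841) = -1*850 = -850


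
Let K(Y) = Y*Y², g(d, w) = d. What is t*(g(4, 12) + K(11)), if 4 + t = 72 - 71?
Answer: -4005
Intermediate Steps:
t = -3 (t = -4 + (72 - 71) = -4 + 1 = -3)
K(Y) = Y³
t*(g(4, 12) + K(11)) = -3*(4 + 11³) = -3*(4 + 1331) = -3*1335 = -4005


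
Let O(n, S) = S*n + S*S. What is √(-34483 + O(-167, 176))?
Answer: I*√32899 ≈ 181.38*I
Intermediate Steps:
O(n, S) = S² + S*n (O(n, S) = S*n + S² = S² + S*n)
√(-34483 + O(-167, 176)) = √(-34483 + 176*(176 - 167)) = √(-34483 + 176*9) = √(-34483 + 1584) = √(-32899) = I*√32899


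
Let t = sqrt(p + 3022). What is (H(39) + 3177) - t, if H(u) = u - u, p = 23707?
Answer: 3177 - sqrt(26729) ≈ 3013.5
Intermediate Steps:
H(u) = 0
t = sqrt(26729) (t = sqrt(23707 + 3022) = sqrt(26729) ≈ 163.49)
(H(39) + 3177) - t = (0 + 3177) - sqrt(26729) = 3177 - sqrt(26729)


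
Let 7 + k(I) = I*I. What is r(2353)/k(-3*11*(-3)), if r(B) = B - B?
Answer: 0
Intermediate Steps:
k(I) = -7 + I**2 (k(I) = -7 + I*I = -7 + I**2)
r(B) = 0
r(2353)/k(-3*11*(-3)) = 0/(-7 + (-3*11*(-3))**2) = 0/(-7 + (-33*(-3))**2) = 0/(-7 + 99**2) = 0/(-7 + 9801) = 0/9794 = 0*(1/9794) = 0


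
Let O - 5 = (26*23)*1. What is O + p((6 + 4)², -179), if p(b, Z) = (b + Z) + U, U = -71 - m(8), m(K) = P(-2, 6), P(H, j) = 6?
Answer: 447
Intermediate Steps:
m(K) = 6
U = -77 (U = -71 - 1*6 = -71 - 6 = -77)
p(b, Z) = -77 + Z + b (p(b, Z) = (b + Z) - 77 = (Z + b) - 77 = -77 + Z + b)
O = 603 (O = 5 + (26*23)*1 = 5 + 598*1 = 5 + 598 = 603)
O + p((6 + 4)², -179) = 603 + (-77 - 179 + (6 + 4)²) = 603 + (-77 - 179 + 10²) = 603 + (-77 - 179 + 100) = 603 - 156 = 447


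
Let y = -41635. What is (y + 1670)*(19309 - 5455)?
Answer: -553675110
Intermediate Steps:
(y + 1670)*(19309 - 5455) = (-41635 + 1670)*(19309 - 5455) = -39965*13854 = -553675110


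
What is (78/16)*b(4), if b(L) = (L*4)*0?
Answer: 0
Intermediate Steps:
b(L) = 0 (b(L) = (4*L)*0 = 0)
(78/16)*b(4) = (78/16)*0 = (78*(1/16))*0 = (39/8)*0 = 0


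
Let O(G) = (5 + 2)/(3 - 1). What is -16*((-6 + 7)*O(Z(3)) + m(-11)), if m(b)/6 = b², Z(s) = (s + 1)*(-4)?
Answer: -11672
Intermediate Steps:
Z(s) = -4 - 4*s (Z(s) = (1 + s)*(-4) = -4 - 4*s)
O(G) = 7/2
m(b) = 6*b²
-16*((-6 + 7)*O(Z(3)) + m(-11)) = -16*((-6 + 7)*(7/2) + 6*(-11)²) = -16*(1*(7/2) + 6*121) = -16*(7/2 + 726) = -16*1459/2 = -11672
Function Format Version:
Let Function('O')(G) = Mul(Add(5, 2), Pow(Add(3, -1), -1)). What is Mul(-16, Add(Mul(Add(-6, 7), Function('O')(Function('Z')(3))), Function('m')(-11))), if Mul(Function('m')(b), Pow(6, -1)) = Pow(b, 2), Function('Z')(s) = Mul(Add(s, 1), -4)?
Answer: -11672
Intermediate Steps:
Function('Z')(s) = Add(-4, Mul(-4, s)) (Function('Z')(s) = Mul(Add(1, s), -4) = Add(-4, Mul(-4, s)))
Function('O')(G) = Rational(7, 2) (Function('O')(G) = Mul(7, Pow(2, -1)) = Mul(7, Rational(1, 2)) = Rational(7, 2))
Function('m')(b) = Mul(6, Pow(b, 2))
Mul(-16, Add(Mul(Add(-6, 7), Function('O')(Function('Z')(3))), Function('m')(-11))) = Mul(-16, Add(Mul(Add(-6, 7), Rational(7, 2)), Mul(6, Pow(-11, 2)))) = Mul(-16, Add(Mul(1, Rational(7, 2)), Mul(6, 121))) = Mul(-16, Add(Rational(7, 2), 726)) = Mul(-16, Rational(1459, 2)) = -11672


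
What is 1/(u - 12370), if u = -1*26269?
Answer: -1/38639 ≈ -2.5881e-5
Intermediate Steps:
u = -26269
1/(u - 12370) = 1/(-26269 - 12370) = 1/(-38639) = -1/38639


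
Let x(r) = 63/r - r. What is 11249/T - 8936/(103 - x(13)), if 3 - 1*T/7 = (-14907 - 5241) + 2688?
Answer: -2026319669/25234035 ≈ -80.301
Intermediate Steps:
x(r) = -r + 63/r
T = 122241 (T = 21 - 7*((-14907 - 5241) + 2688) = 21 - 7*(-20148 + 2688) = 21 - 7*(-17460) = 21 + 122220 = 122241)
11249/T - 8936/(103 - x(13)) = 11249/122241 - 8936/(103 - (-1*13 + 63/13)) = 11249*(1/122241) - 8936/(103 - (-13 + 63*(1/13))) = 1607/17463 - 8936/(103 - (-13 + 63/13)) = 1607/17463 - 8936/(103 - 1*(-106/13)) = 1607/17463 - 8936/(103 + 106/13) = 1607/17463 - 8936/1445/13 = 1607/17463 - 8936*13/1445 = 1607/17463 - 116168/1445 = -2026319669/25234035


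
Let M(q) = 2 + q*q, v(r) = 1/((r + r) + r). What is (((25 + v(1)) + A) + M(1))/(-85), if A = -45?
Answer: 10/51 ≈ 0.19608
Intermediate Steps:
v(r) = 1/(3*r) (v(r) = 1/(2*r + r) = 1/(3*r))
M(q) = 2 + q²
(((25 + v(1)) + A) + M(1))/(-85) = (((25 + (⅓)/1) - 45) + (2 + 1²))/(-85) = -(((25 + (⅓)*1) - 45) + (2 + 1))/85 = -(((25 + ⅓) - 45) + 3)/85 = -((76/3 - 45) + 3)/85 = -(-59/3 + 3)/85 = -1/85*(-50/3) = 10/51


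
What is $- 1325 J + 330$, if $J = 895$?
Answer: $-1185545$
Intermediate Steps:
$- 1325 J + 330 = \left(-1325\right) 895 + 330 = -1185875 + 330 = -1185545$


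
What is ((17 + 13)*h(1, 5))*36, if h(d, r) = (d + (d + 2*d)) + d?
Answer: 5400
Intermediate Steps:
h(d, r) = 5*d (h(d, r) = (d + 3*d) + d = 4*d + d = 5*d)
((17 + 13)*h(1, 5))*36 = ((17 + 13)*(5*1))*36 = (30*5)*36 = 150*36 = 5400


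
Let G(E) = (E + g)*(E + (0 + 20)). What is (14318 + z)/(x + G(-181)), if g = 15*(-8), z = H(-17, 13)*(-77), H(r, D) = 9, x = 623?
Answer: 13625/49084 ≈ 0.27759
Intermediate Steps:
z = -693 (z = 9*(-77) = -693)
g = -120
G(E) = (-120 + E)*(20 + E) (G(E) = (E - 120)*(E + (0 + 20)) = (-120 + E)*(E + 20) = (-120 + E)*(20 + E))
(14318 + z)/(x + G(-181)) = (14318 - 693)/(623 + (-2400 + (-181)² - 100*(-181))) = 13625/(623 + (-2400 + 32761 + 18100)) = 13625/(623 + 48461) = 13625/49084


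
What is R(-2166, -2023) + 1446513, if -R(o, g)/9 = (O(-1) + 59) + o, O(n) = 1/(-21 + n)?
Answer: 32240481/22 ≈ 1.4655e+6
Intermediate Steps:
R(o, g) = -11673/22 - 9*o (R(o, g) = -9*((1/(-21 - 1) + 59) + o) = -9*((1/(-22) + 59) + o) = -9*((-1/22 + 59) + o) = -9*(1297/22 + o) = -11673/22 - 9*o)
R(-2166, -2023) + 1446513 = (-11673/22 - 9*(-2166)) + 1446513 = (-11673/22 + 19494) + 1446513 = 417195/22 + 1446513 = 32240481/22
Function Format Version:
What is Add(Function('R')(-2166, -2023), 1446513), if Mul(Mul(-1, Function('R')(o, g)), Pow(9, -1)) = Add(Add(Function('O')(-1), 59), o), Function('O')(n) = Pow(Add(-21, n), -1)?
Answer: Rational(32240481, 22) ≈ 1.4655e+6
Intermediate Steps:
Function('R')(o, g) = Add(Rational(-11673, 22), Mul(-9, o)) (Function('R')(o, g) = Mul(-9, Add(Add(Pow(Add(-21, -1), -1), 59), o)) = Mul(-9, Add(Add(Pow(-22, -1), 59), o)) = Mul(-9, Add(Add(Rational(-1, 22), 59), o)) = Mul(-9, Add(Rational(1297, 22), o)) = Add(Rational(-11673, 22), Mul(-9, o)))
Add(Function('R')(-2166, -2023), 1446513) = Add(Add(Rational(-11673, 22), Mul(-9, -2166)), 1446513) = Add(Add(Rational(-11673, 22), 19494), 1446513) = Add(Rational(417195, 22), 1446513) = Rational(32240481, 22)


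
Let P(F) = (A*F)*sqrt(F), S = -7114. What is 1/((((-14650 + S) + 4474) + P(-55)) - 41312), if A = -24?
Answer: -9767/588337734 - 110*I*sqrt(55)/294168867 ≈ -1.6601e-5 - 2.7732e-6*I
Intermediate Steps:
P(F) = -24*F**(3/2) (P(F) = (-24*F)*sqrt(F) = -24*F**(3/2))
1/((((-14650 + S) + 4474) + P(-55)) - 41312) = 1/((((-14650 - 7114) + 4474) - (-1320)*I*sqrt(55)) - 41312) = 1/(((-21764 + 4474) - (-1320)*I*sqrt(55)) - 41312) = 1/((-17290 + 1320*I*sqrt(55)) - 41312) = 1/(-58602 + 1320*I*sqrt(55))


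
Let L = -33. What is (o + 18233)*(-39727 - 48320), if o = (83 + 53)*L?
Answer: -1210206015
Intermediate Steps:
o = -4488 (o = (83 + 53)*(-33) = 136*(-33) = -4488)
(o + 18233)*(-39727 - 48320) = (-4488 + 18233)*(-39727 - 48320) = 13745*(-88047) = -1210206015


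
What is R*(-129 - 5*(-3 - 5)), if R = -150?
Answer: 13350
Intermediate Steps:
R*(-129 - 5*(-3 - 5)) = -150*(-129 - 5*(-3 - 5)) = -150*(-129 - 5*(-8)) = -150*(-129 - 1*(-40)) = -150*(-129 + 40) = -150*(-89) = 13350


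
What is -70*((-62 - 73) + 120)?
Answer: 1050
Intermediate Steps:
-70*((-62 - 73) + 120) = -70*(-135 + 120) = -70*(-15) = 1050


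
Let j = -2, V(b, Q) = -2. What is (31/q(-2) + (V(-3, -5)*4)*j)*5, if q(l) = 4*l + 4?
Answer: 165/4 ≈ 41.250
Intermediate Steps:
q(l) = 4 + 4*l
(31/q(-2) + (V(-3, -5)*4)*j)*5 = (31/(4 + 4*(-2)) - 2*4*(-2))*5 = (31/(4 - 8) - 8*(-2))*5 = (31/(-4) + 16)*5 = (31*(-1/4) + 16)*5 = (-31/4 + 16)*5 = (33/4)*5 = 165/4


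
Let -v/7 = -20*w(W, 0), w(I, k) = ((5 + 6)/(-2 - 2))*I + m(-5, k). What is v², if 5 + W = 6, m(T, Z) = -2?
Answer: 442225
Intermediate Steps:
W = 1 (W = -5 + 6 = 1)
w(I, k) = -2 - 11*I/4 (w(I, k) = ((5 + 6)/(-2 - 2))*I - 2 = (11/(-4))*I - 2 = (11*(-¼))*I - 2 = -11*I/4 - 2 = -2 - 11*I/4)
v = -665 (v = -(-140)*(-2 - 11/4*1) = -(-140)*(-2 - 11/4) = -(-140)*(-19)/4 = -7*95 = -665)
v² = (-665)² = 442225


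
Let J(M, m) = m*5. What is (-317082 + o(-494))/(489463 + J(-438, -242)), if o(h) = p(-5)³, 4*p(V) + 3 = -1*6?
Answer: -6764659/10416064 ≈ -0.64944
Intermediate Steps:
p(V) = -9/4 (p(V) = -¾ + (-1*6)/4 = -¾ + (¼)*(-6) = -¾ - 3/2 = -9/4)
J(M, m) = 5*m
o(h) = -729/64 (o(h) = (-9/4)³ = -729/64)
(-317082 + o(-494))/(489463 + J(-438, -242)) = (-317082 - 729/64)/(489463 + 5*(-242)) = -20293977/(64*(489463 - 1210)) = -20293977/64/488253 = -20293977/64*1/488253 = -6764659/10416064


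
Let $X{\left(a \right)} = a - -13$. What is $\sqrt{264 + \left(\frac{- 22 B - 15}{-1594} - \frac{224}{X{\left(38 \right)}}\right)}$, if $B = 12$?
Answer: $\frac{\sqrt{1716830832966}}{81294} \approx 16.118$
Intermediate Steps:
$X{\left(a \right)} = 13 + a$ ($X{\left(a \right)} = a + 13 = 13 + a$)
$\sqrt{264 + \left(\frac{- 22 B - 15}{-1594} - \frac{224}{X{\left(38 \right)}}\right)} = \sqrt{264 + \left(\frac{\left(-22\right) 12 - 15}{-1594} - \frac{224}{13 + 38}\right)} = \sqrt{264 - \left(\frac{224}{51} - \left(-264 - 15\right) \left(- \frac{1}{1594}\right)\right)} = \sqrt{264 - \frac{342827}{81294}} = \sqrt{\frac{21118789}{81294}} = \frac{\sqrt{1716830832966}}{81294}$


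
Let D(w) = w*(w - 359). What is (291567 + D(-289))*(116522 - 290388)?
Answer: -83253821574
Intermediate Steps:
D(w) = w*(-359 + w)
(291567 + D(-289))*(116522 - 290388) = (291567 - 289*(-359 - 289))*(116522 - 290388) = (291567 - 289*(-648))*(-173866) = (291567 + 187272)*(-173866) = 478839*(-173866) = -83253821574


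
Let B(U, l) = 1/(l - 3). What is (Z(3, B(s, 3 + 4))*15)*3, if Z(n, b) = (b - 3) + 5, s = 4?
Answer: 405/4 ≈ 101.25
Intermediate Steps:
B(U, l) = 1/(-3 + l)
Z(n, b) = 2 + b (Z(n, b) = (-3 + b) + 5 = 2 + b)
(Z(3, B(s, 3 + 4))*15)*3 = ((2 + 1/(-3 + (3 + 4)))*15)*3 = ((2 + 1/(-3 + 7))*15)*3 = ((2 + 1/4)*15)*3 = ((2 + ¼)*15)*3 = ((9/4)*15)*3 = (135/4)*3 = 405/4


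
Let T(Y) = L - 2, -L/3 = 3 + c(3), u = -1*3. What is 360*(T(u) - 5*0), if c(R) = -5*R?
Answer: 12240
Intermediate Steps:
u = -3
L = 36 (L = -3*(3 - 5*3) = -3*(3 - 15) = -3*(-12) = 36)
T(Y) = 34 (T(Y) = 36 - 2 = 34)
360*(T(u) - 5*0) = 360*(34 - 5*0) = 360*(34 + 0) = 360*34 = 12240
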